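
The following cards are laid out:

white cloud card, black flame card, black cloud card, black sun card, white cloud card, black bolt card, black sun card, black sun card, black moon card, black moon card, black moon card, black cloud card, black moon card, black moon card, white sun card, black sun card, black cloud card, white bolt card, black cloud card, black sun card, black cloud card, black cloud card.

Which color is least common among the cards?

Counts by color: black 18, white 4.
The minimum is 4, held uniquely by white.

white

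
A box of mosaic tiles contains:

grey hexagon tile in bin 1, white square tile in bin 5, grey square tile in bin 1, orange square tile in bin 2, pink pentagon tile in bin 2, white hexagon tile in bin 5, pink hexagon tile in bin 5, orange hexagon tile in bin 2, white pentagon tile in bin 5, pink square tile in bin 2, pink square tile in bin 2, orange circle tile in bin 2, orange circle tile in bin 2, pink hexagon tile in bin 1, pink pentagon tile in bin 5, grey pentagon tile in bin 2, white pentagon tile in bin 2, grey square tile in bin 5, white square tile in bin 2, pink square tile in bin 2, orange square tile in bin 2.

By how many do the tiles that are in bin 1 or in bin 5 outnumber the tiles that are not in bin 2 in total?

tiles in bin 1 or in bin 5: 9.
tiles that are not in bin 2: 9.
9 − 9 = 0.

0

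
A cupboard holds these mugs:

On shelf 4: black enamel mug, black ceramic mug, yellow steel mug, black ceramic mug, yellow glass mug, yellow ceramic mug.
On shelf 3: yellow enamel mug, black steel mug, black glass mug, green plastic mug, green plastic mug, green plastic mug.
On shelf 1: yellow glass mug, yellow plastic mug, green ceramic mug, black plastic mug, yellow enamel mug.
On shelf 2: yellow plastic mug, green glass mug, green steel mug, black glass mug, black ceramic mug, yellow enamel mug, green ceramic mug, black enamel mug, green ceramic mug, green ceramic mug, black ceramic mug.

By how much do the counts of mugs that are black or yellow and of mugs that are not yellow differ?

mugs that are black or yellow: 19. mugs that are not yellow: 19.
|19 − 19| = 19 − 19 = 0.

0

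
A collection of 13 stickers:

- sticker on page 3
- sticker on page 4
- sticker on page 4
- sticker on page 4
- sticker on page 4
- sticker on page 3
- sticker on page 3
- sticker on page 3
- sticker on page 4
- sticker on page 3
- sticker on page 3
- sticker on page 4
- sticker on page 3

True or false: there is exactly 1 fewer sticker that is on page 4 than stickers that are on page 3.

stickers on page 4: 6.
stickers on page 3: 7.
The claim requires 7 − 6 (= 1) to equal 1, which holds.

True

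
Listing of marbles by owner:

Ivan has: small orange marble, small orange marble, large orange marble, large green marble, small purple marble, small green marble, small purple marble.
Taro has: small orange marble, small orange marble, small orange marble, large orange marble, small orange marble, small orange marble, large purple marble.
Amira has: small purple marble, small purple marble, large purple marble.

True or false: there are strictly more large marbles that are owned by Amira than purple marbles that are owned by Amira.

False

large marbles owned by Amira: 1.
purple marbles owned by Amira: 3.
The claim requires 1 > 3, which does not hold.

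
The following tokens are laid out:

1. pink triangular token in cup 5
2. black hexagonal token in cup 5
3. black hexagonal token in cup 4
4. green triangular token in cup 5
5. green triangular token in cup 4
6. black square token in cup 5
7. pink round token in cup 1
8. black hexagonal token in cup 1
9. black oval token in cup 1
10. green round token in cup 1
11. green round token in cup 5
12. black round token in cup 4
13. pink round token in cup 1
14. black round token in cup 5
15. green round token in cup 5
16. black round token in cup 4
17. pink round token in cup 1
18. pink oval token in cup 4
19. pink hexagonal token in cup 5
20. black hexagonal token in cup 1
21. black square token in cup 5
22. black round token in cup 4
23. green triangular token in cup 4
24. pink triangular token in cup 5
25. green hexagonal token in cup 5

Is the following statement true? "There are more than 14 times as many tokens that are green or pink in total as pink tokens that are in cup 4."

|tokens that are green or pink| = 14.
|pink tokens in cup 4| = 1.
The claim requires 14 > 14 × 1 = 14, which does not hold.

False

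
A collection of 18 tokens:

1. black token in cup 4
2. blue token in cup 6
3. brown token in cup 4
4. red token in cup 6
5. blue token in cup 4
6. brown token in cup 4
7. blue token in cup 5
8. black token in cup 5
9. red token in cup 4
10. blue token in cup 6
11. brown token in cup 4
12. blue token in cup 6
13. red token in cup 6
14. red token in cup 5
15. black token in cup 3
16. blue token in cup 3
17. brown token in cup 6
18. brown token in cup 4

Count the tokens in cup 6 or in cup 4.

in cup 4: 7; in cup 6: 6; together 7 + 6 = 13.

13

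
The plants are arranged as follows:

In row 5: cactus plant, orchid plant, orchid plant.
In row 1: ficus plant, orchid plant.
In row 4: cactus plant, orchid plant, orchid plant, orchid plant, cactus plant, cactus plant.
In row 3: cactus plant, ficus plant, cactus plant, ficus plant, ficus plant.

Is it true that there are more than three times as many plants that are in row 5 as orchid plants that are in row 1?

There are 3 plants in row 5.
There is 1 orchid plant in row 1.
The claim requires 3 > 3 × 1 = 3, which does not hold.

False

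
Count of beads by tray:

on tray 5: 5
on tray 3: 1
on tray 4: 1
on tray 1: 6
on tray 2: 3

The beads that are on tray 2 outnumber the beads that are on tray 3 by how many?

2

beads on tray 2: 3.
beads on tray 3: 1.
3 − 1 = 2.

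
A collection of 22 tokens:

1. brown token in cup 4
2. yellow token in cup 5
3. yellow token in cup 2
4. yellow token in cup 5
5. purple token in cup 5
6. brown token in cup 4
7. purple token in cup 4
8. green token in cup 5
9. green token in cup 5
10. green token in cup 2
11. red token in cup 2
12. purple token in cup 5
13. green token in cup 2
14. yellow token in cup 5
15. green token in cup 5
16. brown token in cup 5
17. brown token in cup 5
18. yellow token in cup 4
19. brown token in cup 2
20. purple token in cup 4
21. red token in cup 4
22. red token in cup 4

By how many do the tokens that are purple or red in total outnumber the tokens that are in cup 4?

0

tokens that are purple or red: 7.
tokens in cup 4: 7.
7 − 7 = 0.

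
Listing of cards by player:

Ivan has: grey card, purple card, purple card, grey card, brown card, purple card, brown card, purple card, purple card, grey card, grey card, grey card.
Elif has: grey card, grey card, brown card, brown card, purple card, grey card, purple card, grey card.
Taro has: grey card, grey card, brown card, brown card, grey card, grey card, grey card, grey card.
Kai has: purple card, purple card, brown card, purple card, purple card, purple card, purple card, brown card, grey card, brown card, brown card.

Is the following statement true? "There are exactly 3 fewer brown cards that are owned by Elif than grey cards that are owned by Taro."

False

brown cards owned by Elif: 2.
grey cards owned by Taro: 6.
The claim requires 6 − 2 (= 4) to equal 3, which does not hold.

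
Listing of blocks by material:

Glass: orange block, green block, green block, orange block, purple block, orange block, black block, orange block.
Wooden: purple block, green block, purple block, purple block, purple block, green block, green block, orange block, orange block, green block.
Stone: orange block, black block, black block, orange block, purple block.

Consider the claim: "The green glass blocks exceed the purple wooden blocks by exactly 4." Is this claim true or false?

green glass blocks: 2.
purple wooden blocks: 4.
The claim requires 2 − 4 (= -2) to equal 4, which does not hold.

False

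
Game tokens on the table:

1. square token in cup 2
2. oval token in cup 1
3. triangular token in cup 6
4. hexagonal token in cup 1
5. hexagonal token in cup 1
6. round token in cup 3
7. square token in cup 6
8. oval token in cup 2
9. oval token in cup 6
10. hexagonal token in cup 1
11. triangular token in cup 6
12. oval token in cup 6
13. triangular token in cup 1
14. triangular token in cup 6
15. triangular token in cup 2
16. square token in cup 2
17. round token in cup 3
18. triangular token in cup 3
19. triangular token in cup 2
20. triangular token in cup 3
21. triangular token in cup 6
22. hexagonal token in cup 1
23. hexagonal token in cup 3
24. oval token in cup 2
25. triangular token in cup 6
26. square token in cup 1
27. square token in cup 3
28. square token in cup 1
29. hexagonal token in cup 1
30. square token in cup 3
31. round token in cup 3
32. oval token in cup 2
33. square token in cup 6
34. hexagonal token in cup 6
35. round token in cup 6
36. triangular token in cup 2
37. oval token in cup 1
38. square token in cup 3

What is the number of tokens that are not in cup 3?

Total tokens: 38; with the excluded value: 9; remaining 38 − 9 = 29.

29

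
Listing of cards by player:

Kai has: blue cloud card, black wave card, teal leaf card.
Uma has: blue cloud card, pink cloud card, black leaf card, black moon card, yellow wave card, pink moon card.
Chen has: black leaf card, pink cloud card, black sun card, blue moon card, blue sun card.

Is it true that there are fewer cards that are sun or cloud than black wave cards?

There are 6 cards that are sun or cloud.
There is 1 black wave card.
The claim requires 6 < 1, which does not hold.

False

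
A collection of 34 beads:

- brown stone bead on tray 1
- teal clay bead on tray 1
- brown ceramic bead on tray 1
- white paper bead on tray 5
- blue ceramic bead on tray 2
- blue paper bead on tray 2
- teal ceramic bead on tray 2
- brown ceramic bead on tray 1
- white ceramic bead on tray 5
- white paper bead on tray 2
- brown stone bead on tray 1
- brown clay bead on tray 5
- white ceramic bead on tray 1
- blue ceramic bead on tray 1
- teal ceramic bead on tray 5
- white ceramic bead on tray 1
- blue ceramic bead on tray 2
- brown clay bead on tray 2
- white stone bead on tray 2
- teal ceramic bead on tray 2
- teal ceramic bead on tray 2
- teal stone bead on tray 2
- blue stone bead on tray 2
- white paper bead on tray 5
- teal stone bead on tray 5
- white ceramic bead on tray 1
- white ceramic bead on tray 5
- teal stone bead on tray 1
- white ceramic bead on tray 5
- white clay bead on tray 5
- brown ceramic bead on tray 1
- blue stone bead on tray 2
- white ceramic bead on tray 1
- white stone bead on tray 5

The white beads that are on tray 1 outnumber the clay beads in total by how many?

0

white beads on tray 1: 4.
clay beads: 4.
4 − 4 = 0.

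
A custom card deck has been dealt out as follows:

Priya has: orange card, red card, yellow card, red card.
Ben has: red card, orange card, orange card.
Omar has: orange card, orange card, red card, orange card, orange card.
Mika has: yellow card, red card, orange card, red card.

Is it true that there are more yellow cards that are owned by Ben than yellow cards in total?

|yellow cards owned by Ben| = 0.
|yellow cards| = 2.
The claim requires 0 > 2, which does not hold.

False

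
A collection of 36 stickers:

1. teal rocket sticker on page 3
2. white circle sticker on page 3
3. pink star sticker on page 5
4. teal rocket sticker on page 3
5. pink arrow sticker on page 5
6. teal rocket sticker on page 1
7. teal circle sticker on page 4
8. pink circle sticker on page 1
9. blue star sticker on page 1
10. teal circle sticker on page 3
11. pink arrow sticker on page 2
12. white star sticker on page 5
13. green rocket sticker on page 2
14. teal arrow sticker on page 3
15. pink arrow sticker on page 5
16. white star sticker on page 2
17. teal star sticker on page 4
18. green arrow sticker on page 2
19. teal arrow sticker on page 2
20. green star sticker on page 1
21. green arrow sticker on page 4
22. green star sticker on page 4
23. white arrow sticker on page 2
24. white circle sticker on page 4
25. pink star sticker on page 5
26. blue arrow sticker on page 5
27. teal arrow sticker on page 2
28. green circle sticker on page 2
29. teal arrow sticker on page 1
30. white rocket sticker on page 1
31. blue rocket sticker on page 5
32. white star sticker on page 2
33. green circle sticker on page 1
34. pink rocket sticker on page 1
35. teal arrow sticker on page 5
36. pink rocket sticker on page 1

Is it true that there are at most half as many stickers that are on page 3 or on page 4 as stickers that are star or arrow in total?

stickers on page 3 or on page 4: 10.
stickers that are star or arrow: 21.
The claim requires 2 × 10 = 20 ≤ 21, which holds.

True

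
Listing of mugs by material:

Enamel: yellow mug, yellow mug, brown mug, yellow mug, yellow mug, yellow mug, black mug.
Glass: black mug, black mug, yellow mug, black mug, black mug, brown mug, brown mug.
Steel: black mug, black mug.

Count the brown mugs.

3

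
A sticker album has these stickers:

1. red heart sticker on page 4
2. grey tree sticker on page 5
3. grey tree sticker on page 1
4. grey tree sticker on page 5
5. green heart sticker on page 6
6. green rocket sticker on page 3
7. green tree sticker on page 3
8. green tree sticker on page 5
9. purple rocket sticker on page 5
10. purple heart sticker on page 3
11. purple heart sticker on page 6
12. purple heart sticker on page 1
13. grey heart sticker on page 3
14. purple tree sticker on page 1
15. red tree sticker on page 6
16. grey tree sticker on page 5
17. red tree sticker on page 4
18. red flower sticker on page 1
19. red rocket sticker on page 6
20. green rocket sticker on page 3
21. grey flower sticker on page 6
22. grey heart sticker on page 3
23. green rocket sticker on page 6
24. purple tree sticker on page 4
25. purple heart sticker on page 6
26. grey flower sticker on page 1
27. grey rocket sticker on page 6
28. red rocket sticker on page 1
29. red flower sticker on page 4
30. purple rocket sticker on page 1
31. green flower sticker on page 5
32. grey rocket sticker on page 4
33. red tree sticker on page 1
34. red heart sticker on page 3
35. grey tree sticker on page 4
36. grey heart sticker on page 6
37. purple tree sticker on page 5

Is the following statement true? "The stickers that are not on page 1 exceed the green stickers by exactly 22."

|stickers that are not on page 1| = 29.
|green stickers| = 7.
The claim requires 29 − 7 (= 22) to equal 22, which holds.

True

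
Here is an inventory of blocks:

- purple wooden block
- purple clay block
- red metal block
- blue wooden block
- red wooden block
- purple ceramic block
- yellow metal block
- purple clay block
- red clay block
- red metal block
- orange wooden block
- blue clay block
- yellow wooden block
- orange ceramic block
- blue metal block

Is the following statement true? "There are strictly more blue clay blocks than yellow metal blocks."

False

|blue clay blocks| = 1.
|yellow metal blocks| = 1.
The claim requires 1 > 1, which does not hold.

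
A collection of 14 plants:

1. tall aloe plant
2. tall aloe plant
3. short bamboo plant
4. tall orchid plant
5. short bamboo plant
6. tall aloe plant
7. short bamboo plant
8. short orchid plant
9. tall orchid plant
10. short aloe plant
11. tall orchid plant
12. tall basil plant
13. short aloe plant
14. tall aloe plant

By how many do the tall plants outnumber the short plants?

2

tall plants: 8.
short plants: 6.
8 − 6 = 2.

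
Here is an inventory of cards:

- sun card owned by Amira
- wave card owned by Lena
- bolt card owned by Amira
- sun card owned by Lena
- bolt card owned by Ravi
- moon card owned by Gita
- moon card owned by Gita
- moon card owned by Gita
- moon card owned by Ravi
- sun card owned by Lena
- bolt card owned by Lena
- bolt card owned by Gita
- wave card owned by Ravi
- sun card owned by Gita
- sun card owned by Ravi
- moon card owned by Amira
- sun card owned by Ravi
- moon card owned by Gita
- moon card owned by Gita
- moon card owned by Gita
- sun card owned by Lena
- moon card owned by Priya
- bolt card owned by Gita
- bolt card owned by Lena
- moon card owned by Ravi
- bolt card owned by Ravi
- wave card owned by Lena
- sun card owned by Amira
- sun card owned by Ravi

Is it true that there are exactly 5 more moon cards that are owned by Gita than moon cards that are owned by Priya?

Count of moon cards owned by Gita: 6.
Count of moon cards owned by Priya: 1.
The claim requires 6 − 1 (= 5) to equal 5, which holds.

True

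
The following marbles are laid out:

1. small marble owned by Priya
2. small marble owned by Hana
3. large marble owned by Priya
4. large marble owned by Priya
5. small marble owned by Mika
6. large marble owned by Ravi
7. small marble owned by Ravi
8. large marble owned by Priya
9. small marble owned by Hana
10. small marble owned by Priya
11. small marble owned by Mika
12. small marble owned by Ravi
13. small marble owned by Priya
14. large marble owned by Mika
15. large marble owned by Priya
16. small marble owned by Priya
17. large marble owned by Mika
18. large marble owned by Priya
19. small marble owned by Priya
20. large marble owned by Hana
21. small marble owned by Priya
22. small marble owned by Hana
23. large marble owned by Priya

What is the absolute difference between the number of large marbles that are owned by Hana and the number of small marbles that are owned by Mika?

large marbles owned by Hana: 1. small marbles owned by Mika: 2.
|1 − 2| = 2 − 1 = 1.

1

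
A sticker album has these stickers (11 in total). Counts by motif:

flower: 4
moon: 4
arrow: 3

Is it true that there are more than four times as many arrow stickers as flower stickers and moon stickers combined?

False

|arrow stickers| = 3.
flower stickers: 4; moon stickers: 4; combined: 4 + 4 = 8.
The claim requires 3 > 4 × 8 = 32, which does not hold.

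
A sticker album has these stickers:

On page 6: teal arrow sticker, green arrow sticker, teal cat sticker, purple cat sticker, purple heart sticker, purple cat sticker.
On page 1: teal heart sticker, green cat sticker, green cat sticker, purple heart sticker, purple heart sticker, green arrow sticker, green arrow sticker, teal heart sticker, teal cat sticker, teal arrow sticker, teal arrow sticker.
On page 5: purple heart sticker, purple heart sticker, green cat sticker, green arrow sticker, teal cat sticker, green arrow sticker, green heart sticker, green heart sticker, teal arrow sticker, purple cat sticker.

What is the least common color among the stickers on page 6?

Counts by color (restricted to stickers on page 6): purple 3, teal 2, green 1.
The minimum is 1, held uniquely by green.

green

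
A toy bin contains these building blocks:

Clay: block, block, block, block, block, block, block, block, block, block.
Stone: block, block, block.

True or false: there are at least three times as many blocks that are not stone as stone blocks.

True

blocks that are not stone: 10.
stone blocks: 3.
The claim requires 10 ≥ 3 × 3 = 9, which holds.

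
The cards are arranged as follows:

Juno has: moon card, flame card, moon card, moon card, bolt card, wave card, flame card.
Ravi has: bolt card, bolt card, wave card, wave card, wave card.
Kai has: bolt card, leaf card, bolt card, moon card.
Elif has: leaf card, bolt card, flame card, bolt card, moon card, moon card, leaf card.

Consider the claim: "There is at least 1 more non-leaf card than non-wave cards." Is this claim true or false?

|non-leaf cards| = 20.
|non-wave cards| = 19.
The claim requires 20 − 19 = 1 ≥ 1, which holds.

True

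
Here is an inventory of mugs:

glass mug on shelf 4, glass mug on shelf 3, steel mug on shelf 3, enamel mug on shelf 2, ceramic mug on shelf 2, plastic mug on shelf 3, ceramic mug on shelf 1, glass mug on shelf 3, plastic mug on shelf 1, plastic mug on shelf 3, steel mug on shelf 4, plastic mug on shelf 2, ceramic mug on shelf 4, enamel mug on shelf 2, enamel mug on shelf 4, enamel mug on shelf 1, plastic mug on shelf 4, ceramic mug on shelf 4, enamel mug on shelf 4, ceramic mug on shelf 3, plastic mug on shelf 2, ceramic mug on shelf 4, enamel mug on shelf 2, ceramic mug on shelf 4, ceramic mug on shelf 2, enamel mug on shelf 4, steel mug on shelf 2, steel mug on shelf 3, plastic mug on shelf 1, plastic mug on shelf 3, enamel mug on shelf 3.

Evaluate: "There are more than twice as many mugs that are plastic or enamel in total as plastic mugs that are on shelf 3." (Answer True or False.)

There are 16 mugs that are plastic or enamel.
There are 3 plastic mugs on shelf 3.
The claim requires 16 > 2 × 3 = 6, which holds.

True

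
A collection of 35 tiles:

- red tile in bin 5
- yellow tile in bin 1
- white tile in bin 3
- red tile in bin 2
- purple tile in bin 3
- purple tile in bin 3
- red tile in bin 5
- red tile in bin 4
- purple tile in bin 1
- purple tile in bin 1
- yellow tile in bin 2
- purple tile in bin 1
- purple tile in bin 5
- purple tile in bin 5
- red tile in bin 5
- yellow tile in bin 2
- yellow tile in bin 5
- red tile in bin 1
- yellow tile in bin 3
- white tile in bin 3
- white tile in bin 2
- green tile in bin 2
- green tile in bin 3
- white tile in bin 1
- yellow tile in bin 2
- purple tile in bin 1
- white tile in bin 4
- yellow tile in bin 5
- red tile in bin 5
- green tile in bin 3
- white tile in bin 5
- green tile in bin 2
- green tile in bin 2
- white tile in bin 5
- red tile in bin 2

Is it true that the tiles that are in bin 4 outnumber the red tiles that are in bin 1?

There are 2 tiles in bin 4.
There is 1 red tile in bin 1.
The claim requires 2 > 1, which holds.

True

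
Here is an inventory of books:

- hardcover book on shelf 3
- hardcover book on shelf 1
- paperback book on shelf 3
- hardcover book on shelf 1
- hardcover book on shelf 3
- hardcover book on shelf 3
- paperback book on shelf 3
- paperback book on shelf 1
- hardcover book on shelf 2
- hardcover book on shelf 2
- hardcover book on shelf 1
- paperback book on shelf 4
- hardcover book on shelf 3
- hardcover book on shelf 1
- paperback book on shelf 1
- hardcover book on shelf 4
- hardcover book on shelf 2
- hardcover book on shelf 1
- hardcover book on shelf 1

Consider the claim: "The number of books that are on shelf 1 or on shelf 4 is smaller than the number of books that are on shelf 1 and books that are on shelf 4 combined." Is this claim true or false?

False

books on shelf 1 or on shelf 4: 10.
books on shelf 1: 8; books on shelf 4: 2; combined: 8 + 2 = 10.
The claim requires 10 < 10, which does not hold.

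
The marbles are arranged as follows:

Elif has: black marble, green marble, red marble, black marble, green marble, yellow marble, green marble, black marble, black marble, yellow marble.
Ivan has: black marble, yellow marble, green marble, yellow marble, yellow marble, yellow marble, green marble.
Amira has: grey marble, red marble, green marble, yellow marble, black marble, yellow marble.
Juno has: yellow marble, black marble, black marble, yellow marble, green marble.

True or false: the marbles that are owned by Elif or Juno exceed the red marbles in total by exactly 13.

True

|marbles owned by Elif or Juno| = 15.
|red marbles| = 2.
The claim requires 15 − 2 (= 13) to equal 13, which holds.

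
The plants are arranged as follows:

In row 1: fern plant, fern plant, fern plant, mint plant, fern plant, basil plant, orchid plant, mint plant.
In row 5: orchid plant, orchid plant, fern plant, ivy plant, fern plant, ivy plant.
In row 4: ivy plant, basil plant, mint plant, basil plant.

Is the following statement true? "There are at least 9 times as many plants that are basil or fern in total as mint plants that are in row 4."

|plants that are basil or fern| = 9.
|mint plants in row 4| = 1.
The claim requires 9 ≥ 9 × 1 = 9, which holds.

True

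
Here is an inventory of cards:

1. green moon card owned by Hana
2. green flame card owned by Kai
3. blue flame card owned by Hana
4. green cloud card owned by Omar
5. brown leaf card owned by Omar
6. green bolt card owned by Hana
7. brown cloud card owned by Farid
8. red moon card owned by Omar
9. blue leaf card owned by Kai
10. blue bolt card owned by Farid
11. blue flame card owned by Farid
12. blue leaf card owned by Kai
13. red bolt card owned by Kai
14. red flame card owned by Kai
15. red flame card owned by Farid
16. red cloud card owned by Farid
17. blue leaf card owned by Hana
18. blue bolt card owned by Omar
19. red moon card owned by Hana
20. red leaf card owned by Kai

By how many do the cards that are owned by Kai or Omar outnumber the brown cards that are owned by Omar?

9

cards owned by Kai or Omar: 10.
brown cards owned by Omar: 1.
10 − 1 = 9.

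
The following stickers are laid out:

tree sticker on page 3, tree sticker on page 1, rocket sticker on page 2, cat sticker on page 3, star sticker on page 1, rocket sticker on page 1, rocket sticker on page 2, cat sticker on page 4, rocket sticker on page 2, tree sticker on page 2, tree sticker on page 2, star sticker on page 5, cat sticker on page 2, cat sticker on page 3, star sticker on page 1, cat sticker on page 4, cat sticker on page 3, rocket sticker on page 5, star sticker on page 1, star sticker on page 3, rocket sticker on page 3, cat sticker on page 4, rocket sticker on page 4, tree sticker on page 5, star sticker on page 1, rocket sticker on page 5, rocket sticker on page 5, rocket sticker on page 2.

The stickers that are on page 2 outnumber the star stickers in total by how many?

1

stickers on page 2: 7.
star stickers: 6.
7 − 6 = 1.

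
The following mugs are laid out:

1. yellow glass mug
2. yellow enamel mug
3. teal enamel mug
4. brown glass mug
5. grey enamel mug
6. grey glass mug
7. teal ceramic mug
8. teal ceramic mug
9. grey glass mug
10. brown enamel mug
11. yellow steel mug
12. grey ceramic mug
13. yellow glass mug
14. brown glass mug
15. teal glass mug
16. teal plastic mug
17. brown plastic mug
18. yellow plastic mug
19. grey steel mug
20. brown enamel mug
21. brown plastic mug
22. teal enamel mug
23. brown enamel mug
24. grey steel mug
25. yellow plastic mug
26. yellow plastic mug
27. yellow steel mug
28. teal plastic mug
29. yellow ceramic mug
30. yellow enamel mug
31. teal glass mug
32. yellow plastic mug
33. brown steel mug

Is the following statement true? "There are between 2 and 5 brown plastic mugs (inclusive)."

brown plastic mugs: 2.
The claim requires 2 ≤ 2 ≤ 5, which holds.

True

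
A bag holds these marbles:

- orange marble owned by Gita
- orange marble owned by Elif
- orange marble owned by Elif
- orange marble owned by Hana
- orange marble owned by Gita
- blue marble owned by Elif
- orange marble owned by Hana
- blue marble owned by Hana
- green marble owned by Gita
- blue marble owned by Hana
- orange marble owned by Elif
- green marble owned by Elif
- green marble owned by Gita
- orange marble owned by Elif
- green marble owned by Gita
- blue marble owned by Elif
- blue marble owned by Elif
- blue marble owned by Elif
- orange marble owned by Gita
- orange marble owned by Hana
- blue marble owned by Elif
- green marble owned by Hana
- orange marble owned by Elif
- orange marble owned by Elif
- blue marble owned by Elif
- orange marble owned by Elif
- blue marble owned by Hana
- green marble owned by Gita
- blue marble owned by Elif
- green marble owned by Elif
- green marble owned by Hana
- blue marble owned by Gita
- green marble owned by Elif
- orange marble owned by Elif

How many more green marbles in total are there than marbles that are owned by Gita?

green marbles: 9.
marbles owned by Gita: 8.
9 − 8 = 1.

1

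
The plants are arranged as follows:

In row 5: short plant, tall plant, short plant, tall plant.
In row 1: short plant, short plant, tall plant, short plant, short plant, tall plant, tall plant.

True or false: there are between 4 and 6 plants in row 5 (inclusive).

|plants in row 5| = 4.
The claim requires 4 ≤ 4 ≤ 6, which holds.

True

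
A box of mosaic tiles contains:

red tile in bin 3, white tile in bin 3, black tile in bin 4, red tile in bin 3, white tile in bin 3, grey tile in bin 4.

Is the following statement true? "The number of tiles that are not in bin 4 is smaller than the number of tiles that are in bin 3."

False

|tiles that are not in bin 4| = 4.
|tiles in bin 3| = 4.
The claim requires 4 < 4, which does not hold.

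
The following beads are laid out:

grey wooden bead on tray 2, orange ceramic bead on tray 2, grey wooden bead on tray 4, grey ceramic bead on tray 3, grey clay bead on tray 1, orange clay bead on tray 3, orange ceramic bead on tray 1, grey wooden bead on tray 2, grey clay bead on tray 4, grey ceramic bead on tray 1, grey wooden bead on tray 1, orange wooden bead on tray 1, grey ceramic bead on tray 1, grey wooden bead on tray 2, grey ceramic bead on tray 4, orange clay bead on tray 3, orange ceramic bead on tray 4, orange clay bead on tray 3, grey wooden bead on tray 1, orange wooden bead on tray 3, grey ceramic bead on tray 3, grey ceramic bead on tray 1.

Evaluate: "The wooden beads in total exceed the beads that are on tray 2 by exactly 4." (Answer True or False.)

True

There are 8 wooden beads.
There are 4 beads on tray 2.
The claim requires 8 − 4 (= 4) to equal 4, which holds.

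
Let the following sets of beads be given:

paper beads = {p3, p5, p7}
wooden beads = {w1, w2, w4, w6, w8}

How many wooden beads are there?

5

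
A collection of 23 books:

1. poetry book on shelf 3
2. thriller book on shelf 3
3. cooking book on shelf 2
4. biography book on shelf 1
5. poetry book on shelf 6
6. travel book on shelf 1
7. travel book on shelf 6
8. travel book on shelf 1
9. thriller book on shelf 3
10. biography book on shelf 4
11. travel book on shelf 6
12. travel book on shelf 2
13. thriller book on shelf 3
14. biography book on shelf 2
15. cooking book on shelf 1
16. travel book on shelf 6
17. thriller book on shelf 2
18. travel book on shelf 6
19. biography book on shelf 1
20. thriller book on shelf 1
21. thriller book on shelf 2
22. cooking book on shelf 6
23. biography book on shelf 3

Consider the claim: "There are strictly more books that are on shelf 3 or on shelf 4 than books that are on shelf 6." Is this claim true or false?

|books on shelf 3 or on shelf 4| = 6.
|books on shelf 6| = 6.
The claim requires 6 > 6, which does not hold.

False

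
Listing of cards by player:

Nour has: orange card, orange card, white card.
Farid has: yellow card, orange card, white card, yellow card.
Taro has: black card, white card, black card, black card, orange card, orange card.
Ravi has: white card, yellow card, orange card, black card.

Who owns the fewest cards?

Counts by player: Taro→6, Farid→4, Ravi→4, Nour→3.
The minimum is 3, held uniquely by Nour.

Nour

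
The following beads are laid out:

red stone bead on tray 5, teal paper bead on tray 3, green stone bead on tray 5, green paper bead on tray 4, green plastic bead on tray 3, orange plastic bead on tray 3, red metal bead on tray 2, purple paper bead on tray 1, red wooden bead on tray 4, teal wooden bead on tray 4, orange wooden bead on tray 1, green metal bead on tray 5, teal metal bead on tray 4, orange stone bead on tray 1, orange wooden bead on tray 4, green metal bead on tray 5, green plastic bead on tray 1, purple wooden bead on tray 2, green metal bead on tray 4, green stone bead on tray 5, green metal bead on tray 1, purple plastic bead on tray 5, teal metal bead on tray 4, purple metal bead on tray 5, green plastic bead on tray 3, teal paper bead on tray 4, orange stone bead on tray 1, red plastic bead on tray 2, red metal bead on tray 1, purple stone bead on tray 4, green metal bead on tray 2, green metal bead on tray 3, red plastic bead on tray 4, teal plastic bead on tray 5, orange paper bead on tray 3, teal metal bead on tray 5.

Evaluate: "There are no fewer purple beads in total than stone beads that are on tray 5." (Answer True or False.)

There are 5 purple beads.
There are 3 stone beads on tray 5.
The claim requires 5 ≥ 3, which holds.

True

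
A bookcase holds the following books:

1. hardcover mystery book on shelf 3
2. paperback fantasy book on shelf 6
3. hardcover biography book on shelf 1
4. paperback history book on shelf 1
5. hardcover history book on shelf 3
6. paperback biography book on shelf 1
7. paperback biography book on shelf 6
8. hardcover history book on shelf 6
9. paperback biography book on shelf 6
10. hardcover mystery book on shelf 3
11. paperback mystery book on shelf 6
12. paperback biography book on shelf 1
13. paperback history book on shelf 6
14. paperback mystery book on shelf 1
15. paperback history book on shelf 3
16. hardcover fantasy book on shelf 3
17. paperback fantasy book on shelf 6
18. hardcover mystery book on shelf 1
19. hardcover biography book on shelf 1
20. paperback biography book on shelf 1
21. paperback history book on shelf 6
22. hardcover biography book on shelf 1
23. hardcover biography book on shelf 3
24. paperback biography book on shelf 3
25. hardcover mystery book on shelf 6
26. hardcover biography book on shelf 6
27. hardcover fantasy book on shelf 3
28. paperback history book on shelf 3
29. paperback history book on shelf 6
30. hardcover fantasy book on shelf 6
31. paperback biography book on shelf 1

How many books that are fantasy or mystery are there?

11

fantasy: 5; mystery: 6; together 5 + 6 = 11.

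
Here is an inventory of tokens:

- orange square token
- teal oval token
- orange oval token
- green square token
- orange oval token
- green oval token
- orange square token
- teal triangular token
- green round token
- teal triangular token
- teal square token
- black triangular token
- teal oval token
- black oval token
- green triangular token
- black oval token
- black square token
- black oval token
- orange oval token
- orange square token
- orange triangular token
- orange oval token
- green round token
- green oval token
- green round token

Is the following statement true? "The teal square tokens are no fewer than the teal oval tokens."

|teal square tokens| = 1.
|teal oval tokens| = 2.
The claim requires 1 ≥ 2, which does not hold.

False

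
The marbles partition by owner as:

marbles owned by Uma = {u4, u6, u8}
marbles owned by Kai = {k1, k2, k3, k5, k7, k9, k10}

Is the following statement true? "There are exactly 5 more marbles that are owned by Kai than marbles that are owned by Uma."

False

|marbles owned by Kai| = 7.
|marbles owned by Uma| = 3.
The claim requires 7 − 3 (= 4) to equal 5, which does not hold.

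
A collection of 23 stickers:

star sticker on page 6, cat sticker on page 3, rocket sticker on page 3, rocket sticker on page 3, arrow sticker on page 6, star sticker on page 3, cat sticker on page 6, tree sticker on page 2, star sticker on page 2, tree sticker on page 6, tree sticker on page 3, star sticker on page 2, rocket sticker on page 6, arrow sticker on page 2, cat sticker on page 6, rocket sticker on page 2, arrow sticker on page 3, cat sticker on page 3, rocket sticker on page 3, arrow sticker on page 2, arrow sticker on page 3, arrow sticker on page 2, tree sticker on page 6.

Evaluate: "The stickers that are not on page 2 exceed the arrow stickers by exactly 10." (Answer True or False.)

True

There are 16 stickers that are not on page 2.
There are 6 arrow stickers.
The claim requires 16 − 6 (= 10) to equal 10, which holds.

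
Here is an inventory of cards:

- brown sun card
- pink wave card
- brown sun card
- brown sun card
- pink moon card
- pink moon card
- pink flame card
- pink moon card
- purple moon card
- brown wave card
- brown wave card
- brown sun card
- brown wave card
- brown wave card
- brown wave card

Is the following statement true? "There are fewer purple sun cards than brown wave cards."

True

|purple sun cards| = 0.
|brown wave cards| = 5.
The claim requires 0 < 5, which holds.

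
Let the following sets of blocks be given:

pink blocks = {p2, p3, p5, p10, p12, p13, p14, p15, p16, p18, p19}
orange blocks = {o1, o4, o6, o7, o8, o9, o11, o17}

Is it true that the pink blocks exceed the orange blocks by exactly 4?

pink blocks: 11.
orange blocks: 8.
The claim requires 11 − 8 (= 3) to equal 4, which does not hold.

False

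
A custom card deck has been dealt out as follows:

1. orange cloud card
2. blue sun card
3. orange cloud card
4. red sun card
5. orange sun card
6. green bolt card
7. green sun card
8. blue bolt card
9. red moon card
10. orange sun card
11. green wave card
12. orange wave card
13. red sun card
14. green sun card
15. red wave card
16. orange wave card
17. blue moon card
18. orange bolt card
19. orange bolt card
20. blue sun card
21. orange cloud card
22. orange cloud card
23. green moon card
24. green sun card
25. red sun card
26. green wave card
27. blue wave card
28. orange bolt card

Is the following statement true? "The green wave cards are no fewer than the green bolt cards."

True

green wave cards: 2.
green bolt cards: 1.
The claim requires 2 ≥ 1, which holds.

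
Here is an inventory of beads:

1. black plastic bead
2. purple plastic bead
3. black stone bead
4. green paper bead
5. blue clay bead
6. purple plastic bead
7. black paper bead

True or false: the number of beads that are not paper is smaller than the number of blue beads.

beads that are not paper: 5.
blue beads: 1.
The claim requires 5 < 1, which does not hold.

False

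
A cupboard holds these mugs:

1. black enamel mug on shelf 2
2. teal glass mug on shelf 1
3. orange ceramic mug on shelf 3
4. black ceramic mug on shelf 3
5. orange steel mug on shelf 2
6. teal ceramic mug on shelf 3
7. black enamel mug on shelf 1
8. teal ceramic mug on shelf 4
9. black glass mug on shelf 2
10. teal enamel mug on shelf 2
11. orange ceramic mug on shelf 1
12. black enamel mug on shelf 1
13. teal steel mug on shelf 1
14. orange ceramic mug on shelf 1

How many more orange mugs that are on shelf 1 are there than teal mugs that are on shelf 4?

1

orange mugs on shelf 1: 2.
teal mugs on shelf 4: 1.
2 − 1 = 1.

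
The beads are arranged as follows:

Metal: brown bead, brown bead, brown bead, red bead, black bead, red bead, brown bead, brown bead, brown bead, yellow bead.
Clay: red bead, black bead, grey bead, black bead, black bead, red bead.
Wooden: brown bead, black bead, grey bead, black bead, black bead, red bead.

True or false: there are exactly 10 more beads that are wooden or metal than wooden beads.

There are 16 beads that are wooden or metal.
There are 6 wooden beads.
The claim requires 16 − 6 (= 10) to equal 10, which holds.

True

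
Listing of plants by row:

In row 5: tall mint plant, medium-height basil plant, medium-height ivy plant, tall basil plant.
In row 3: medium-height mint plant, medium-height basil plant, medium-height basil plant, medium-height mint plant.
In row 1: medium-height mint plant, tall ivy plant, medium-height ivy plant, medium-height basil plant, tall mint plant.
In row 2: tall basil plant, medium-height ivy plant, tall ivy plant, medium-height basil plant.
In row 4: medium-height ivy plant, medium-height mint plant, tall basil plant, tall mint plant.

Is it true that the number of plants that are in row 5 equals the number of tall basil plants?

False

There are 4 plants in row 5.
There are 3 tall basil plants.
The claim requires 4 = 3, which does not hold.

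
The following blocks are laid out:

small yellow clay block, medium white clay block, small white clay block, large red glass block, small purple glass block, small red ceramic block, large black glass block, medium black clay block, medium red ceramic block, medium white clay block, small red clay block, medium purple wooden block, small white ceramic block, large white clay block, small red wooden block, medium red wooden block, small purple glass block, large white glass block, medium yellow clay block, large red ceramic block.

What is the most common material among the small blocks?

clay

Counts by material (restricted to small blocks): clay 3, ceramic 2, glass 2, wooden 1.
The maximum is 3, held uniquely by clay.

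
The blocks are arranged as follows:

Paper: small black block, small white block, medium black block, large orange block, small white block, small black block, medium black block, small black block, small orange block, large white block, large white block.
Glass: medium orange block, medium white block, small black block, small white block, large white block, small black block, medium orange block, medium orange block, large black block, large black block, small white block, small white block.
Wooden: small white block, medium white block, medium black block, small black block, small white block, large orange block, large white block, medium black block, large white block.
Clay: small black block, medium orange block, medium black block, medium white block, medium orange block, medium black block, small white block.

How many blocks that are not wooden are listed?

30

Total blocks: 39; with the excluded value: 9; remaining 39 − 9 = 30.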